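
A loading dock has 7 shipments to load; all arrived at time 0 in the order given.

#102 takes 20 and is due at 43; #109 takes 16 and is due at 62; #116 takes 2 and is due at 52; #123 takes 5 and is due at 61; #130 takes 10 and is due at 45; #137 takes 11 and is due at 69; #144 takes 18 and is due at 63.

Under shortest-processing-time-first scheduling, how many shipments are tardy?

SPT (increasing processing time): #116 #123 #130 #137 #109 #144 #102.
#116: 0→2, due 52, tardiness 0
#123: 2→7, due 61, tardiness 0
#130: 7→17, due 45, tardiness 0
#137: 17→28, due 69, tardiness 0
#109: 28→44, due 62, tardiness 0
#144: 44→62, due 63, tardiness 0
#102: 62→82, due 43, tardiness 39
Late shipments: 1.

1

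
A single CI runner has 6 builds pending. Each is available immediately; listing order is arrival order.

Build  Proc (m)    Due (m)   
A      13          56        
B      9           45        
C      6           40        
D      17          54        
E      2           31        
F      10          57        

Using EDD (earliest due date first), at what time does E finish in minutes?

2

EDD (increasing due date): E C B D A F.
E: 0→2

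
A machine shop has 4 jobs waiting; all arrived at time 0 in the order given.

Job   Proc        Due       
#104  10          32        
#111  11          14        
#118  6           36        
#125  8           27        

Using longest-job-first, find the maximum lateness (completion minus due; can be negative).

LPT (decreasing processing time): #111 #104 #125 #118.
#111: 0→11, due 14, lateness -3
#104: 11→21, due 32, lateness -11
#125: 21→29, due 27, lateness 2
#118: 29→35, due 36, lateness -1
Maximum = 2.

2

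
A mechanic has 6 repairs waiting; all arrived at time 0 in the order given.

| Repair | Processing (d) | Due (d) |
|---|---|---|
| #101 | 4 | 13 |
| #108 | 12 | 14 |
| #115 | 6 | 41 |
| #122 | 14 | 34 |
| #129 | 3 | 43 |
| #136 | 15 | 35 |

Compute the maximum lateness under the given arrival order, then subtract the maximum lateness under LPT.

-19

FIFO (arrival order): #101 #108 #115 #122 #129 #136.
#101: 0→4, due 13, lateness -9
#108: 4→16, due 14, lateness 2
#115: 16→22, due 41, lateness -19
#122: 22→36, due 34, lateness 2
#129: 36→39, due 43, lateness -4
#136: 39→54, due 35, lateness 19
Maximum = 19.
LPT (decreasing processing time): #136 #122 #108 #115 #101 #129.
#136: 0→15, due 35, lateness -20
#122: 15→29, due 34, lateness -5
#108: 29→41, due 14, lateness 27
#115: 41→47, due 41, lateness 6
#101: 47→51, due 13, lateness 38
#129: 51→54, due 43, lateness 11
Maximum = 38.
Difference = 19 − 38 = -19.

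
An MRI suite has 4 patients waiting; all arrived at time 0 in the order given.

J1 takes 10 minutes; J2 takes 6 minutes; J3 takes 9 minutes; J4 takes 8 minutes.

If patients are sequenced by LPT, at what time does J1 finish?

LPT (decreasing processing time): J1 J3 J4 J2.
J1: 0→10

10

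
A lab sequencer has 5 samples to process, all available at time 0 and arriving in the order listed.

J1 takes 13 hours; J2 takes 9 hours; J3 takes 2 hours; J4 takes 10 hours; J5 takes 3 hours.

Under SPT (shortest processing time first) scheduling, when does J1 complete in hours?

SPT (increasing processing time): J3 J5 J2 J4 J1.
J3: 0→2
J5: 2→5
J2: 5→14
J4: 14→24
J1: 24→37

37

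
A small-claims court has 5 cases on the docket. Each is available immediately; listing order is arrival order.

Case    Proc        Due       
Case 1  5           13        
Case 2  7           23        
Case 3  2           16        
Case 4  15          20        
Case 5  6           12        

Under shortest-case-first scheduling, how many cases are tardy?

2

SPT (increasing processing time): Case 3 Case 1 Case 5 Case 2 Case 4.
Case 3: 0→2, due 16, tardiness 0
Case 1: 2→7, due 13, tardiness 0
Case 5: 7→13, due 12, tardiness 1
Case 2: 13→20, due 23, tardiness 0
Case 4: 20→35, due 20, tardiness 15
Late cases: 2.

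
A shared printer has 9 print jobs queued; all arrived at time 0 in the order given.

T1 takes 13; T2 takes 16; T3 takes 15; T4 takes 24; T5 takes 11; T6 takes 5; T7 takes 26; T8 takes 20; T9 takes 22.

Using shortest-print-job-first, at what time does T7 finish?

152

SPT (increasing processing time): T6 T5 T1 T3 T2 T8 T9 T4 T7.
T6: 0→5
T5: 5→16
T1: 16→29
T3: 29→44
T2: 44→60
T8: 60→80
T9: 80→102
T4: 102→126
T7: 126→152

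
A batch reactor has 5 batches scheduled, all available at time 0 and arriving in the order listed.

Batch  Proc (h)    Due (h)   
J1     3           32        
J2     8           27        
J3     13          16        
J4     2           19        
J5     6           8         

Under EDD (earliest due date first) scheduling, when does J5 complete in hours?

EDD (increasing due date): J5 J3 J4 J2 J1.
J5: 0→6

6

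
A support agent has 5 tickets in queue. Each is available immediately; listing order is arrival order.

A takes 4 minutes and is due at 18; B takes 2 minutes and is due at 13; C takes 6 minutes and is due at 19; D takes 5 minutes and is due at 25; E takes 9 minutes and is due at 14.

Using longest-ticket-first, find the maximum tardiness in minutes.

13

LPT (decreasing processing time): E C D A B.
E: 0→9, due 14, tardiness 0
C: 9→15, due 19, tardiness 0
D: 15→20, due 25, tardiness 0
A: 20→24, due 18, tardiness 6
B: 24→26, due 13, tardiness 13
Maximum = 13.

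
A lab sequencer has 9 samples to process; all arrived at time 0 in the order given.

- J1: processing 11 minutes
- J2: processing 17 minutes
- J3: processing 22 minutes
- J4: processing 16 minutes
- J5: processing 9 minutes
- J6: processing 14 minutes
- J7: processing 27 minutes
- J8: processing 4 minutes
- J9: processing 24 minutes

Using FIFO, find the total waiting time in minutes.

FIFO (arrival order): J1 J2 J3 J4 J5 J6 J7 J8 J9.
J1: waits 0, runs 0→11
J2: waits 11, runs 11→28
J3: waits 28, runs 28→50
J4: waits 50, runs 50→66
J5: waits 66, runs 66→75
J6: waits 75, runs 75→89
J7: waits 89, runs 89→116
J8: waits 116, runs 116→120
J9: waits 120, runs 120→144
Sum = 0+11+28+50+66+75+89+116+120 = 555.

555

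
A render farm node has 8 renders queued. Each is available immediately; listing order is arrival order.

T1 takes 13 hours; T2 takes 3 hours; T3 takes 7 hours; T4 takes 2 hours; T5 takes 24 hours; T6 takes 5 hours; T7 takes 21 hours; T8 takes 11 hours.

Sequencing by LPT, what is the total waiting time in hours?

437

LPT (decreasing processing time): T5 T7 T1 T8 T3 T6 T2 T4.
T5: waits 0, runs 0→24
T7: waits 24, runs 24→45
T1: waits 45, runs 45→58
T8: waits 58, runs 58→69
T3: waits 69, runs 69→76
T6: waits 76, runs 76→81
T2: waits 81, runs 81→84
T4: waits 84, runs 84→86
Sum = 0+24+45+58+69+76+81+84 = 437.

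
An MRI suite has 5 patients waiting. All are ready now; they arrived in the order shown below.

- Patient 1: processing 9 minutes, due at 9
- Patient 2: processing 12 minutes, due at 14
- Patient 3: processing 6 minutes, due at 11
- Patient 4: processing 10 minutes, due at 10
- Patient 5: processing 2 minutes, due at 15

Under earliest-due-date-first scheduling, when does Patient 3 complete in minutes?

EDD (increasing due date): Patient 1 Patient 4 Patient 3 Patient 2 Patient 5.
Patient 1: 0→9
Patient 4: 9→19
Patient 3: 19→25

25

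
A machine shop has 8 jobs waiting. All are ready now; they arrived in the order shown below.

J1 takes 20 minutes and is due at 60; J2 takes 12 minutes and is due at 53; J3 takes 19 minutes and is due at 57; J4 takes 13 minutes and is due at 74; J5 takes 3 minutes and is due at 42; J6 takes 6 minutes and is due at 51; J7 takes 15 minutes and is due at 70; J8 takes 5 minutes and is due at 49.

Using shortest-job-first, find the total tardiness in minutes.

SPT (increasing processing time): J5 J8 J6 J2 J4 J7 J3 J1.
J5: 0→3, due 42, tardiness 0
J8: 3→8, due 49, tardiness 0
J6: 8→14, due 51, tardiness 0
J2: 14→26, due 53, tardiness 0
J4: 26→39, due 74, tardiness 0
J7: 39→54, due 70, tardiness 0
J3: 54→73, due 57, tardiness 16
J1: 73→93, due 60, tardiness 33
Sum = 0+0+0+0+0+0+16+33 = 49.

49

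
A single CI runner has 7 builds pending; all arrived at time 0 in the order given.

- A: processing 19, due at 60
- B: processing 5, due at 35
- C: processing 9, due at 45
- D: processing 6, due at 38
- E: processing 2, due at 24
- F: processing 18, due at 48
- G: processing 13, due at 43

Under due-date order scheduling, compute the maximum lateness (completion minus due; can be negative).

EDD (increasing due date): E B D G C F A.
E: 0→2, due 24, lateness -22
B: 2→7, due 35, lateness -28
D: 7→13, due 38, lateness -25
G: 13→26, due 43, lateness -17
C: 26→35, due 45, lateness -10
F: 35→53, due 48, lateness 5
A: 53→72, due 60, lateness 12
Maximum = 12.

12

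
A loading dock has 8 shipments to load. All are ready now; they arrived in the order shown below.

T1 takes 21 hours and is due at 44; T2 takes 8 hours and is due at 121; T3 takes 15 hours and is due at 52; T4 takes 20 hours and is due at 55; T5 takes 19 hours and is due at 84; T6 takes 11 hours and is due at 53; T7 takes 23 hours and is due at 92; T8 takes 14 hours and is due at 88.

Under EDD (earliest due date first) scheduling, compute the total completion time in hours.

EDD (increasing due date): T1 T3 T6 T4 T5 T8 T7 T2.
T1: 0→21
T3: 21→36
T6: 36→47
T4: 47→67
T5: 67→86
T8: 86→100
T7: 100→123
T2: 123→131
Sum = 21+36+47+67+86+100+123+131 = 611.

611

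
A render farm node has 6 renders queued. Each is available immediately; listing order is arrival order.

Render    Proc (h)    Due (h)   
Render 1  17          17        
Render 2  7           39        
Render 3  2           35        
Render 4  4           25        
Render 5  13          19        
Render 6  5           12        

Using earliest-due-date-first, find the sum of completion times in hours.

190

EDD (increasing due date): Render 6 Render 1 Render 5 Render 4 Render 3 Render 2.
Render 6: 0→5
Render 1: 5→22
Render 5: 22→35
Render 4: 35→39
Render 3: 39→41
Render 2: 41→48
Sum = 5+22+35+39+41+48 = 190.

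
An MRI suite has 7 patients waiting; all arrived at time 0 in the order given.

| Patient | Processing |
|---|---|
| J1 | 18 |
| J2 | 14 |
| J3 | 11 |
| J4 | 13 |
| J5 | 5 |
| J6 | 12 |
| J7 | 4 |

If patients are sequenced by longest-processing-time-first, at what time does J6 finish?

LPT (decreasing processing time): J1 J2 J4 J6 J3 J5 J7.
J1: 0→18
J2: 18→32
J4: 32→45
J6: 45→57

57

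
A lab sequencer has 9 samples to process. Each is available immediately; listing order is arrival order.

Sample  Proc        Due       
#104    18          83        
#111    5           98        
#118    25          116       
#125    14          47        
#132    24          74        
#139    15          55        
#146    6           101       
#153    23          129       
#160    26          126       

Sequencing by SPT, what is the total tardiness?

75

SPT (increasing processing time): #111 #146 #125 #139 #104 #153 #132 #118 #160.
#111: 0→5, due 98, tardiness 0
#146: 5→11, due 101, tardiness 0
#125: 11→25, due 47, tardiness 0
#139: 25→40, due 55, tardiness 0
#104: 40→58, due 83, tardiness 0
#153: 58→81, due 129, tardiness 0
#132: 81→105, due 74, tardiness 31
#118: 105→130, due 116, tardiness 14
#160: 130→156, due 126, tardiness 30
Sum = 0+0+0+0+0+0+31+14+30 = 75.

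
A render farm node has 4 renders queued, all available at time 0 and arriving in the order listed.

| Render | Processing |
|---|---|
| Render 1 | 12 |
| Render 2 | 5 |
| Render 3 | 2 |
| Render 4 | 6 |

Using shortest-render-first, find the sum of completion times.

SPT (increasing processing time): Render 3 Render 2 Render 4 Render 1.
Render 3: 0→2
Render 2: 2→7
Render 4: 7→13
Render 1: 13→25
Sum = 2+7+13+25 = 47.

47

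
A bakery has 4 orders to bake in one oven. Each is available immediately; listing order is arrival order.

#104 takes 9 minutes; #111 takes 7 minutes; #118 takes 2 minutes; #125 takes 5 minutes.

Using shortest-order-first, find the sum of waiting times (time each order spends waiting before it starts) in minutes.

SPT (increasing processing time): #118 #125 #111 #104.
#118: waits 0, runs 0→2
#125: waits 2, runs 2→7
#111: waits 7, runs 7→14
#104: waits 14, runs 14→23
Sum = 0+2+7+14 = 23.

23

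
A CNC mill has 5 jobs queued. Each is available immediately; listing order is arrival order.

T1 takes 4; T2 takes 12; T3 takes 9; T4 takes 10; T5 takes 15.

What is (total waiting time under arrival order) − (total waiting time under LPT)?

FIFO (arrival order): T1 T2 T3 T4 T5.
T1: waits 0, runs 0→4
T2: waits 4, runs 4→16
T3: waits 16, runs 16→25
T4: waits 25, runs 25→35
T5: waits 35, runs 35→50
Sum = 0+4+16+25+35 = 80.
LPT (decreasing processing time): T5 T2 T4 T3 T1.
T5: waits 0, runs 0→15
T2: waits 15, runs 15→27
T4: waits 27, runs 27→37
T3: waits 37, runs 37→46
T1: waits 46, runs 46→50
Sum = 0+15+27+37+46 = 125.
Difference = 80 − 125 = -45.

-45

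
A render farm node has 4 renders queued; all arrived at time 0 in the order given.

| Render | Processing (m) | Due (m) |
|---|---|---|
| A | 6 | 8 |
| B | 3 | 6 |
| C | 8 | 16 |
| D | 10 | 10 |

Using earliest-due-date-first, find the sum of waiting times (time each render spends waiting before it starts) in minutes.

EDD (increasing due date): B A D C.
B: waits 0, runs 0→3
A: waits 3, runs 3→9
D: waits 9, runs 9→19
C: waits 19, runs 19→27
Sum = 0+3+9+19 = 31.

31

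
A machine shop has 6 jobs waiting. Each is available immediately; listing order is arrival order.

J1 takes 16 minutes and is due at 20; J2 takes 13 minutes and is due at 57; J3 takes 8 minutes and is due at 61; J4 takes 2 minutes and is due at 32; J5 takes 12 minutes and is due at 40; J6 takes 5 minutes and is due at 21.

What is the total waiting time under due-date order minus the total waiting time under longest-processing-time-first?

EDD (increasing due date): J1 J6 J4 J5 J2 J3.
J1: waits 0, runs 0→16
J6: waits 16, runs 16→21
J4: waits 21, runs 21→23
J5: waits 23, runs 23→35
J2: waits 35, runs 35→48
J3: waits 48, runs 48→56
Sum = 0+16+21+23+35+48 = 143.
LPT (decreasing processing time): J1 J2 J5 J3 J6 J4.
J1: waits 0, runs 0→16
J2: waits 16, runs 16→29
J5: waits 29, runs 29→41
J3: waits 41, runs 41→49
J6: waits 49, runs 49→54
J4: waits 54, runs 54→56
Sum = 0+16+29+41+49+54 = 189.
Difference = 143 − 189 = -46.

-46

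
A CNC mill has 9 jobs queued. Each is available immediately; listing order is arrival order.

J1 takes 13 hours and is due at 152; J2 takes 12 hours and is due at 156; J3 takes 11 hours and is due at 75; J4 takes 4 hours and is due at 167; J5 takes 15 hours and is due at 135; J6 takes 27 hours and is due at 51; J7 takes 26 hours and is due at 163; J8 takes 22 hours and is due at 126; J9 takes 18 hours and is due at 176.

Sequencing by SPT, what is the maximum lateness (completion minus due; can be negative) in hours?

97

SPT (increasing processing time): J4 J3 J2 J1 J5 J9 J8 J7 J6.
J4: 0→4, due 167, lateness -163
J3: 4→15, due 75, lateness -60
J2: 15→27, due 156, lateness -129
J1: 27→40, due 152, lateness -112
J5: 40→55, due 135, lateness -80
J9: 55→73, due 176, lateness -103
J8: 73→95, due 126, lateness -31
J7: 95→121, due 163, lateness -42
J6: 121→148, due 51, lateness 97
Maximum = 97.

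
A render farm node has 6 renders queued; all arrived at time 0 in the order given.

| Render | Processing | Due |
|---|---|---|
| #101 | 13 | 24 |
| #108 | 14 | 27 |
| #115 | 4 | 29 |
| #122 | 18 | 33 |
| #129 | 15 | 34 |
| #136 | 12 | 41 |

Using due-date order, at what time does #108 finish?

EDD (increasing due date): #101 #108 #115 #122 #129 #136.
#101: 0→13
#108: 13→27

27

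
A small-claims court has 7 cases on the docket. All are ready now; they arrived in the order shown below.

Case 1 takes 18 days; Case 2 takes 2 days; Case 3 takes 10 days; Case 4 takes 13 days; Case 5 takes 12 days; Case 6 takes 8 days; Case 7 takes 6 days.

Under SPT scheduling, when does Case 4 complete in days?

SPT (increasing processing time): Case 2 Case 7 Case 6 Case 3 Case 5 Case 4 Case 1.
Case 2: 0→2
Case 7: 2→8
Case 6: 8→16
Case 3: 16→26
Case 5: 26→38
Case 4: 38→51

51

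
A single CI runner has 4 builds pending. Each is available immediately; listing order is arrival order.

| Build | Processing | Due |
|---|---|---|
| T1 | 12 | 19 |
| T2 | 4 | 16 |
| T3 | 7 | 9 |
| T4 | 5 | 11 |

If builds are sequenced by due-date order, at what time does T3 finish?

EDD (increasing due date): T3 T4 T2 T1.
T3: 0→7

7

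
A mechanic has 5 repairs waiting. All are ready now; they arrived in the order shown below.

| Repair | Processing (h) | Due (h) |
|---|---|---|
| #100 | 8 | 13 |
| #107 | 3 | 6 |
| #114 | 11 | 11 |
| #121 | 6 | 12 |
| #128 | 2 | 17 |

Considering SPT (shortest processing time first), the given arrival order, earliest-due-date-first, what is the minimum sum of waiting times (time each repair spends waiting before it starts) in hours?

SPT (increasing processing time): #128 #107 #121 #100 #114.
#128: waits 0, runs 0→2
#107: waits 2, runs 2→5
#121: waits 5, runs 5→11
#100: waits 11, runs 11→19
#114: waits 19, runs 19→30
Sum = 0+2+5+11+19 = 37.
FIFO (arrival order): #100 #107 #114 #121 #128.
#100: waits 0, runs 0→8
#107: waits 8, runs 8→11
#114: waits 11, runs 11→22
#121: waits 22, runs 22→28
#128: waits 28, runs 28→30
Sum = 0+8+11+22+28 = 69.
EDD (increasing due date): #107 #114 #121 #100 #128.
#107: waits 0, runs 0→3
#114: waits 3, runs 3→14
#121: waits 14, runs 14→20
#100: waits 20, runs 20→28
#128: waits 28, runs 28→30
Sum = 0+3+14+20+28 = 65.
SPT 37, FIFO 69, EDD 65 → minimum 37.

37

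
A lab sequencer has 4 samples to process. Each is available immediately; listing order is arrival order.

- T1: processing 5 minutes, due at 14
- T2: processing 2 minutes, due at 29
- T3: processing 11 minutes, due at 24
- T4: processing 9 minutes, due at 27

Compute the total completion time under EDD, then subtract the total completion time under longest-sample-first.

EDD (increasing due date): T1 T3 T4 T2.
T1: 0→5
T3: 5→16
T4: 16→25
T2: 25→27
Sum = 5+16+25+27 = 73.
LPT (decreasing processing time): T3 T4 T1 T2.
T3: 0→11
T4: 11→20
T1: 20→25
T2: 25→27
Sum = 11+20+25+27 = 83.
Difference = 73 − 83 = -10.

-10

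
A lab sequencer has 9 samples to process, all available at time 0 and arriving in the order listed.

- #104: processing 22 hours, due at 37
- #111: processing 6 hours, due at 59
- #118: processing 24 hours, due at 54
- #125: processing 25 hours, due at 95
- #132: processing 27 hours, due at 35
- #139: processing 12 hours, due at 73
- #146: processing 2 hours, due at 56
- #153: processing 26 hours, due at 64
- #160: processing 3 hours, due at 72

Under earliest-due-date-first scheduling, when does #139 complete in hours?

122

EDD (increasing due date): #132 #104 #118 #146 #111 #153 #160 #139 #125.
#132: 0→27
#104: 27→49
#118: 49→73
#146: 73→75
#111: 75→81
#153: 81→107
#160: 107→110
#139: 110→122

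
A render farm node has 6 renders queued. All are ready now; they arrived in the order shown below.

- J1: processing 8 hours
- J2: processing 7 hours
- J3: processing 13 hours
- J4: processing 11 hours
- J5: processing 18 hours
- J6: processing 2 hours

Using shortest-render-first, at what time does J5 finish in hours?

59

SPT (increasing processing time): J6 J2 J1 J4 J3 J5.
J6: 0→2
J2: 2→9
J1: 9→17
J4: 17→28
J3: 28→41
J5: 41→59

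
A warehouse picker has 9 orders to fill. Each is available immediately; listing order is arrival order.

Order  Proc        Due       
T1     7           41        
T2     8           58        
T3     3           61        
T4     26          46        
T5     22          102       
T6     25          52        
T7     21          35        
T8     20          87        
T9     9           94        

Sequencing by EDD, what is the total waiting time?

588

EDD (increasing due date): T7 T1 T4 T6 T2 T3 T8 T9 T5.
T7: waits 0, runs 0→21
T1: waits 21, runs 21→28
T4: waits 28, runs 28→54
T6: waits 54, runs 54→79
T2: waits 79, runs 79→87
T3: waits 87, runs 87→90
T8: waits 90, runs 90→110
T9: waits 110, runs 110→119
T5: waits 119, runs 119→141
Sum = 0+21+28+54+79+87+90+110+119 = 588.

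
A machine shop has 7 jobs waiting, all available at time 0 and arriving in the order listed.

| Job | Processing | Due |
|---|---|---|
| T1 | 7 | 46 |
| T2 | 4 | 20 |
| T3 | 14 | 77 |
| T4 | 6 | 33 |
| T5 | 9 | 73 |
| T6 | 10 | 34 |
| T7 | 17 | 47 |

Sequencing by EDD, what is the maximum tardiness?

0

EDD (increasing due date): T2 T4 T6 T1 T7 T5 T3.
T2: 0→4, due 20, tardiness 0
T4: 4→10, due 33, tardiness 0
T6: 10→20, due 34, tardiness 0
T1: 20→27, due 46, tardiness 0
T7: 27→44, due 47, tardiness 0
T5: 44→53, due 73, tardiness 0
T3: 53→67, due 77, tardiness 0
Maximum = 0.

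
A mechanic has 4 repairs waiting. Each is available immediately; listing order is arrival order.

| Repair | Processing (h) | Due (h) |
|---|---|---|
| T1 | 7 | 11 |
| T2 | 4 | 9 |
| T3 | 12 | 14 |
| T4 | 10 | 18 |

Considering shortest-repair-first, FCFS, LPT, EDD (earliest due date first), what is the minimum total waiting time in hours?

SPT (increasing processing time): T2 T1 T4 T3.
T2: waits 0, runs 0→4
T1: waits 4, runs 4→11
T4: waits 11, runs 11→21
T3: waits 21, runs 21→33
Sum = 0+4+11+21 = 36.
FIFO (arrival order): T1 T2 T3 T4.
T1: waits 0, runs 0→7
T2: waits 7, runs 7→11
T3: waits 11, runs 11→23
T4: waits 23, runs 23→33
Sum = 0+7+11+23 = 41.
LPT (decreasing processing time): T3 T4 T1 T2.
T3: waits 0, runs 0→12
T4: waits 12, runs 12→22
T1: waits 22, runs 22→29
T2: waits 29, runs 29→33
Sum = 0+12+22+29 = 63.
EDD (increasing due date): T2 T1 T3 T4.
T2: waits 0, runs 0→4
T1: waits 4, runs 4→11
T3: waits 11, runs 11→23
T4: waits 23, runs 23→33
Sum = 0+4+11+23 = 38.
SPT 36, FIFO 41, LPT 63, EDD 38 → minimum 36.

36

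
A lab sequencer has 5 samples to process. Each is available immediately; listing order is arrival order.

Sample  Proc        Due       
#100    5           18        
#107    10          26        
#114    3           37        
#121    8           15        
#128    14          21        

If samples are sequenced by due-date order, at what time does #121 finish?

EDD (increasing due date): #121 #100 #128 #107 #114.
#121: 0→8

8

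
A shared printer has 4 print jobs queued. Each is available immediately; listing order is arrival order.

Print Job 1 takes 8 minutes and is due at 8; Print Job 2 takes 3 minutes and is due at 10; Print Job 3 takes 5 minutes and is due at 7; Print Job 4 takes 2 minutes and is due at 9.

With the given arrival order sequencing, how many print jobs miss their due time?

3

FIFO (arrival order): Print Job 1 Print Job 2 Print Job 3 Print Job 4.
Print Job 1: 0→8, due 8, tardiness 0
Print Job 2: 8→11, due 10, tardiness 1
Print Job 3: 11→16, due 7, tardiness 9
Print Job 4: 16→18, due 9, tardiness 9
Late print jobs: 3.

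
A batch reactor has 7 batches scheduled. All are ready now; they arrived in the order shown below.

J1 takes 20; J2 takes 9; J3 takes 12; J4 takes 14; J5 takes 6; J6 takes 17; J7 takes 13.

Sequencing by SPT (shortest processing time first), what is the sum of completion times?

SPT (increasing processing time): J5 J2 J3 J7 J4 J6 J1.
J5: 0→6
J2: 6→15
J3: 15→27
J7: 27→40
J4: 40→54
J6: 54→71
J1: 71→91
Sum = 6+15+27+40+54+71+91 = 304.

304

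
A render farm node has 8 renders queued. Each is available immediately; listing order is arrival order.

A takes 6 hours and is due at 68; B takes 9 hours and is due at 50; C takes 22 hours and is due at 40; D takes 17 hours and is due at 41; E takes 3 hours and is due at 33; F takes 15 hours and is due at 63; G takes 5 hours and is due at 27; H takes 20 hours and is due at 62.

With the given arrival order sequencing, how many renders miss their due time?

FIFO (arrival order): A B C D E F G H.
A: 0→6, due 68, tardiness 0
B: 6→15, due 50, tardiness 0
C: 15→37, due 40, tardiness 0
D: 37→54, due 41, tardiness 13
E: 54→57, due 33, tardiness 24
F: 57→72, due 63, tardiness 9
G: 72→77, due 27, tardiness 50
H: 77→97, due 62, tardiness 35
Late renders: 5.

5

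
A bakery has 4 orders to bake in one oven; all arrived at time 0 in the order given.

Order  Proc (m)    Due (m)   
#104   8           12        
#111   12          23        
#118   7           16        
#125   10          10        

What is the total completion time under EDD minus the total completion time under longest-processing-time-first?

-11

EDD (increasing due date): #125 #104 #118 #111.
#125: 0→10
#104: 10→18
#118: 18→25
#111: 25→37
Sum = 10+18+25+37 = 90.
LPT (decreasing processing time): #111 #125 #104 #118.
#111: 0→12
#125: 12→22
#104: 22→30
#118: 30→37
Sum = 12+22+30+37 = 101.
Difference = 90 − 101 = -11.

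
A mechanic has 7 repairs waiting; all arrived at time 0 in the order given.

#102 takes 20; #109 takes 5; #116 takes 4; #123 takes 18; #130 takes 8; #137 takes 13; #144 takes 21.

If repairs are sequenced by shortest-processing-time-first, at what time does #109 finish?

9

SPT (increasing processing time): #116 #109 #130 #137 #123 #102 #144.
#116: 0→4
#109: 4→9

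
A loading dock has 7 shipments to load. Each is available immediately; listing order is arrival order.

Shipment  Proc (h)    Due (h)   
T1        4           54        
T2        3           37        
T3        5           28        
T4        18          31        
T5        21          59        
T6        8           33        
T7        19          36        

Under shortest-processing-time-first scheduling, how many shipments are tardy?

SPT (increasing processing time): T2 T1 T3 T6 T4 T7 T5.
T2: 0→3, due 37, tardiness 0
T1: 3→7, due 54, tardiness 0
T3: 7→12, due 28, tardiness 0
T6: 12→20, due 33, tardiness 0
T4: 20→38, due 31, tardiness 7
T7: 38→57, due 36, tardiness 21
T5: 57→78, due 59, tardiness 19
Late shipments: 3.

3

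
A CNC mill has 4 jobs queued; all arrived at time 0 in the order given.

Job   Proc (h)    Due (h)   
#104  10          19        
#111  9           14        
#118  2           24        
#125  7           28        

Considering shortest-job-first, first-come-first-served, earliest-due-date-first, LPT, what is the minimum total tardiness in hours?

0

SPT (increasing processing time): #118 #125 #111 #104.
#118: 0→2, due 24, tardiness 0
#125: 2→9, due 28, tardiness 0
#111: 9→18, due 14, tardiness 4
#104: 18→28, due 19, tardiness 9
Sum = 0+0+4+9 = 13.
FIFO (arrival order): #104 #111 #118 #125.
#104: 0→10, due 19, tardiness 0
#111: 10→19, due 14, tardiness 5
#118: 19→21, due 24, tardiness 0
#125: 21→28, due 28, tardiness 0
Sum = 0+5+0+0 = 5.
EDD (increasing due date): #111 #104 #118 #125.
#111: 0→9, due 14, tardiness 0
#104: 9→19, due 19, tardiness 0
#118: 19→21, due 24, tardiness 0
#125: 21→28, due 28, tardiness 0
Sum = 0+0+0+0 = 0.
LPT (decreasing processing time): #104 #111 #125 #118.
#104: 0→10, due 19, tardiness 0
#111: 10→19, due 14, tardiness 5
#125: 19→26, due 28, tardiness 0
#118: 26→28, due 24, tardiness 4
Sum = 0+5+0+4 = 9.
SPT 13, FIFO 5, EDD 0, LPT 9 → minimum 0.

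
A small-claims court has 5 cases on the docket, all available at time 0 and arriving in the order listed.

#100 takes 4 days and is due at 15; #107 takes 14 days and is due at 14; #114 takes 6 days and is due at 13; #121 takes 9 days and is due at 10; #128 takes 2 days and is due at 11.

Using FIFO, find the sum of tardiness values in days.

FIFO (arrival order): #100 #107 #114 #121 #128.
#100: 0→4, due 15, tardiness 0
#107: 4→18, due 14, tardiness 4
#114: 18→24, due 13, tardiness 11
#121: 24→33, due 10, tardiness 23
#128: 33→35, due 11, tardiness 24
Sum = 0+4+11+23+24 = 62.

62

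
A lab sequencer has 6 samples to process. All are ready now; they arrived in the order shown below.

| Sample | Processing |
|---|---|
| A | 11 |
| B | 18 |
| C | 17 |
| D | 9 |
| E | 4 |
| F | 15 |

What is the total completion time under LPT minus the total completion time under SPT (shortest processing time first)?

LPT (decreasing processing time): B C F A D E.
B: 0→18
C: 18→35
F: 35→50
A: 50→61
D: 61→70
E: 70→74
Sum = 18+35+50+61+70+74 = 308.
SPT (increasing processing time): E D A F C B.
E: 0→4
D: 4→13
A: 13→24
F: 24→39
C: 39→56
B: 56→74
Sum = 4+13+24+39+56+74 = 210.
Difference = 308 − 210 = 98.

98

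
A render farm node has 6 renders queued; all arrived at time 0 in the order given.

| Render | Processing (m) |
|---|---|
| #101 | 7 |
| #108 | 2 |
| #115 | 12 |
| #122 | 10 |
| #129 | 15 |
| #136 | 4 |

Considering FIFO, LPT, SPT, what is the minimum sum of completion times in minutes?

FIFO (arrival order): #101 #108 #115 #122 #129 #136.
#101: 0→7
#108: 7→9
#115: 9→21
#122: 21→31
#129: 31→46
#136: 46→50
Sum = 7+9+21+31+46+50 = 164.
LPT (decreasing processing time): #129 #115 #122 #101 #136 #108.
#129: 0→15
#115: 15→27
#122: 27→37
#101: 37→44
#136: 44→48
#108: 48→50
Sum = 15+27+37+44+48+50 = 221.
SPT (increasing processing time): #108 #136 #101 #122 #115 #129.
#108: 0→2
#136: 2→6
#101: 6→13
#122: 13→23
#115: 23→35
#129: 35→50
Sum = 2+6+13+23+35+50 = 129.
FIFO 164, LPT 221, SPT 129 → minimum 129.

129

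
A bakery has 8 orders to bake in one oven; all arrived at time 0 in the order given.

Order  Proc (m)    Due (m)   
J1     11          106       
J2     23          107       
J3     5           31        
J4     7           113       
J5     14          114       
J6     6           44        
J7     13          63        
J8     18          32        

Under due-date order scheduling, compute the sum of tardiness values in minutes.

0

EDD (increasing due date): J3 J8 J6 J7 J1 J2 J4 J5.
J3: 0→5, due 31, tardiness 0
J8: 5→23, due 32, tardiness 0
J6: 23→29, due 44, tardiness 0
J7: 29→42, due 63, tardiness 0
J1: 42→53, due 106, tardiness 0
J2: 53→76, due 107, tardiness 0
J4: 76→83, due 113, tardiness 0
J5: 83→97, due 114, tardiness 0
Sum = 0+0+0+0+0+0+0+0 = 0.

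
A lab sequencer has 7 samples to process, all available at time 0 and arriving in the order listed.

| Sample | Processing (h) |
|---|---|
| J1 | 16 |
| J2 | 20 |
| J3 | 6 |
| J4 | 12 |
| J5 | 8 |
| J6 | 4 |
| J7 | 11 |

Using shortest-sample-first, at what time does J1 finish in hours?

SPT (increasing processing time): J6 J3 J5 J7 J4 J1 J2.
J6: 0→4
J3: 4→10
J5: 10→18
J7: 18→29
J4: 29→41
J1: 41→57

57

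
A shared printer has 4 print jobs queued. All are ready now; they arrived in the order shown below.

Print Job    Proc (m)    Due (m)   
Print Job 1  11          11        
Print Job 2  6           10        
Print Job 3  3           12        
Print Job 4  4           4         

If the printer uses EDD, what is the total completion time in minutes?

EDD (increasing due date): Print Job 4 Print Job 2 Print Job 1 Print Job 3.
Print Job 4: 0→4
Print Job 2: 4→10
Print Job 1: 10→21
Print Job 3: 21→24
Sum = 4+10+21+24 = 59.

59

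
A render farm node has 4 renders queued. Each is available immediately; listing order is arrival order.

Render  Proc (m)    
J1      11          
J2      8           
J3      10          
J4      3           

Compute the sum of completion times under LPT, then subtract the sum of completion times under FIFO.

2

LPT (decreasing processing time): J1 J3 J2 J4.
J1: 0→11
J3: 11→21
J2: 21→29
J4: 29→32
Sum = 11+21+29+32 = 93.
FIFO (arrival order): J1 J2 J3 J4.
J1: 0→11
J2: 11→19
J3: 19→29
J4: 29→32
Sum = 11+19+29+32 = 91.
Difference = 93 − 91 = 2.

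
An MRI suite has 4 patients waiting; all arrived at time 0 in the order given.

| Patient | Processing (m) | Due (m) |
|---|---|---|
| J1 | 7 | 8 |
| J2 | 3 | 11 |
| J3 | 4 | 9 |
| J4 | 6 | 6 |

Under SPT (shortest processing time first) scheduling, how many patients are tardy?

SPT (increasing processing time): J2 J3 J4 J1.
J2: 0→3, due 11, tardiness 0
J3: 3→7, due 9, tardiness 0
J4: 7→13, due 6, tardiness 7
J1: 13→20, due 8, tardiness 12
Late patients: 2.

2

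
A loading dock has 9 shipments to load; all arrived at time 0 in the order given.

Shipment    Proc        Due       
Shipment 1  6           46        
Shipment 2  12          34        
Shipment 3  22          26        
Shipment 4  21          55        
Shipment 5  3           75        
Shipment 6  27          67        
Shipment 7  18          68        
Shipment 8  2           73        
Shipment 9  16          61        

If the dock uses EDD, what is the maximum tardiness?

54

EDD (increasing due date): Shipment 3 Shipment 2 Shipment 1 Shipment 4 Shipment 9 Shipment 6 Shipment 7 Shipment 8 Shipment 5.
Shipment 3: 0→22, due 26, tardiness 0
Shipment 2: 22→34, due 34, tardiness 0
Shipment 1: 34→40, due 46, tardiness 0
Shipment 4: 40→61, due 55, tardiness 6
Shipment 9: 61→77, due 61, tardiness 16
Shipment 6: 77→104, due 67, tardiness 37
Shipment 7: 104→122, due 68, tardiness 54
Shipment 8: 122→124, due 73, tardiness 51
Shipment 5: 124→127, due 75, tardiness 52
Maximum = 54.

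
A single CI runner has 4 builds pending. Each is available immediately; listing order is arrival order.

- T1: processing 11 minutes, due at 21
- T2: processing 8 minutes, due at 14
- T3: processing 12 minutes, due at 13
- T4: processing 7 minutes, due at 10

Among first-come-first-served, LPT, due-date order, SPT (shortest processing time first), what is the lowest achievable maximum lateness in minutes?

17

FIFO (arrival order): T1 T2 T3 T4.
T1: 0→11, due 21, lateness -10
T2: 11→19, due 14, lateness 5
T3: 19→31, due 13, lateness 18
T4: 31→38, due 10, lateness 28
Maximum = 28.
LPT (decreasing processing time): T3 T1 T2 T4.
T3: 0→12, due 13, lateness -1
T1: 12→23, due 21, lateness 2
T2: 23→31, due 14, lateness 17
T4: 31→38, due 10, lateness 28
Maximum = 28.
EDD (increasing due date): T4 T3 T2 T1.
T4: 0→7, due 10, lateness -3
T3: 7→19, due 13, lateness 6
T2: 19→27, due 14, lateness 13
T1: 27→38, due 21, lateness 17
Maximum = 17.
SPT (increasing processing time): T4 T2 T1 T3.
T4: 0→7, due 10, lateness -3
T2: 7→15, due 14, lateness 1
T1: 15→26, due 21, lateness 5
T3: 26→38, due 13, lateness 25
Maximum = 25.
FIFO 28, LPT 28, EDD 17, SPT 25 → minimum 17.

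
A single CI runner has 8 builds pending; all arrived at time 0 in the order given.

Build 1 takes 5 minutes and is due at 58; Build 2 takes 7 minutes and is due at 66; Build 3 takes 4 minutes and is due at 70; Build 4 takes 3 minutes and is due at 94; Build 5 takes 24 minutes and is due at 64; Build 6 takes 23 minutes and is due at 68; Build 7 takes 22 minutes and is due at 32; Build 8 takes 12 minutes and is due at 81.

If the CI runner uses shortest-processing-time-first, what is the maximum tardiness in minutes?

SPT (increasing processing time): Build 4 Build 3 Build 1 Build 2 Build 8 Build 7 Build 6 Build 5.
Build 4: 0→3, due 94, tardiness 0
Build 3: 3→7, due 70, tardiness 0
Build 1: 7→12, due 58, tardiness 0
Build 2: 12→19, due 66, tardiness 0
Build 8: 19→31, due 81, tardiness 0
Build 7: 31→53, due 32, tardiness 21
Build 6: 53→76, due 68, tardiness 8
Build 5: 76→100, due 64, tardiness 36
Maximum = 36.

36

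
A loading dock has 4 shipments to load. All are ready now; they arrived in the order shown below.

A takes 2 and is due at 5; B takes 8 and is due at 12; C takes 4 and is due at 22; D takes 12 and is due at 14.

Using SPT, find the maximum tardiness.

12

SPT (increasing processing time): A C B D.
A: 0→2, due 5, tardiness 0
C: 2→6, due 22, tardiness 0
B: 6→14, due 12, tardiness 2
D: 14→26, due 14, tardiness 12
Maximum = 12.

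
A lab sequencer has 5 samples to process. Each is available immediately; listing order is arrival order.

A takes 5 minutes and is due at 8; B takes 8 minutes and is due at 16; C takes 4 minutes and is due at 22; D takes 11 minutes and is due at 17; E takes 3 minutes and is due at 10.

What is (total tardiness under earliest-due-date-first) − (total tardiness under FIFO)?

EDD (increasing due date): A E B D C.
A: 0→5, due 8, tardiness 0
E: 5→8, due 10, tardiness 0
B: 8→16, due 16, tardiness 0
D: 16→27, due 17, tardiness 10
C: 27→31, due 22, tardiness 9
Sum = 0+0+0+10+9 = 19.
FIFO (arrival order): A B C D E.
A: 0→5, due 8, tardiness 0
B: 5→13, due 16, tardiness 0
C: 13→17, due 22, tardiness 0
D: 17→28, due 17, tardiness 11
E: 28→31, due 10, tardiness 21
Sum = 0+0+0+11+21 = 32.
Difference = 19 − 32 = -13.

-13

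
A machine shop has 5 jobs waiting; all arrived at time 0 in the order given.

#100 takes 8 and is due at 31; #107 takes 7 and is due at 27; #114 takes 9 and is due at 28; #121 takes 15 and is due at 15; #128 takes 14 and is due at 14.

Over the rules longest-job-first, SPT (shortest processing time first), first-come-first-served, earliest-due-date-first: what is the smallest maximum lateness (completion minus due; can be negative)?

LPT (decreasing processing time): #121 #128 #114 #100 #107.
#121: 0→15, due 15, lateness 0
#128: 15→29, due 14, lateness 15
#114: 29→38, due 28, lateness 10
#100: 38→46, due 31, lateness 15
#107: 46→53, due 27, lateness 26
Maximum = 26.
SPT (increasing processing time): #107 #100 #114 #128 #121.
#107: 0→7, due 27, lateness -20
#100: 7→15, due 31, lateness -16
#114: 15→24, due 28, lateness -4
#128: 24→38, due 14, lateness 24
#121: 38→53, due 15, lateness 38
Maximum = 38.
FIFO (arrival order): #100 #107 #114 #121 #128.
#100: 0→8, due 31, lateness -23
#107: 8→15, due 27, lateness -12
#114: 15→24, due 28, lateness -4
#121: 24→39, due 15, lateness 24
#128: 39→53, due 14, lateness 39
Maximum = 39.
EDD (increasing due date): #128 #121 #107 #114 #100.
#128: 0→14, due 14, lateness 0
#121: 14→29, due 15, lateness 14
#107: 29→36, due 27, lateness 9
#114: 36→45, due 28, lateness 17
#100: 45→53, due 31, lateness 22
Maximum = 22.
LPT 26, SPT 38, FIFO 39, EDD 22 → minimum 22.

22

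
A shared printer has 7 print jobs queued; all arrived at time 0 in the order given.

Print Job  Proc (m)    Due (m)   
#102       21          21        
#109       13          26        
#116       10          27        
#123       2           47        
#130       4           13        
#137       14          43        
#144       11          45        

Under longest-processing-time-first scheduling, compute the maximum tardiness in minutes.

60

LPT (decreasing processing time): #102 #137 #109 #144 #116 #130 #123.
#102: 0→21, due 21, tardiness 0
#137: 21→35, due 43, tardiness 0
#109: 35→48, due 26, tardiness 22
#144: 48→59, due 45, tardiness 14
#116: 59→69, due 27, tardiness 42
#130: 69→73, due 13, tardiness 60
#123: 73→75, due 47, tardiness 28
Maximum = 60.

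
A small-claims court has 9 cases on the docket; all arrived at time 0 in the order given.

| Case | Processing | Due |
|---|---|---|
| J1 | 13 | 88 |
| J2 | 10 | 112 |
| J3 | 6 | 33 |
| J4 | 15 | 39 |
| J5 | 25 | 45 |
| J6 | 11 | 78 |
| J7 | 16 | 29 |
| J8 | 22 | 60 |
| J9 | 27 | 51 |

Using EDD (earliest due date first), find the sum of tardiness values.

EDD (increasing due date): J7 J3 J4 J5 J9 J8 J6 J1 J2.
J7: 0→16, due 29, tardiness 0
J3: 16→22, due 33, tardiness 0
J4: 22→37, due 39, tardiness 0
J5: 37→62, due 45, tardiness 17
J9: 62→89, due 51, tardiness 38
J8: 89→111, due 60, tardiness 51
J6: 111→122, due 78, tardiness 44
J1: 122→135, due 88, tardiness 47
J2: 135→145, due 112, tardiness 33
Sum = 0+0+0+17+38+51+44+47+33 = 230.

230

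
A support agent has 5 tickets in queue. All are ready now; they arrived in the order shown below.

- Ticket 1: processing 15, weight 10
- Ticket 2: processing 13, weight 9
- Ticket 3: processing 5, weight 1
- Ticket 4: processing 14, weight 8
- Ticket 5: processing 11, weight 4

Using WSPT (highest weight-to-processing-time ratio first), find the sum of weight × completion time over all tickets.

WSPT (decreasing weight/processing-time ratio): Ticket 2 Ticket 1 Ticket 4 Ticket 5 Ticket 3.
Ticket 2: finishes 13, weight 9, w·C = 117
Ticket 1: finishes 28, weight 10, w·C = 280
Ticket 4: finishes 42, weight 8, w·C = 336
Ticket 5: finishes 53, weight 4, w·C = 212
Ticket 3: finishes 58, weight 1, w·C = 58
Sum = 117+280+336+212+58 = 1003.

1003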